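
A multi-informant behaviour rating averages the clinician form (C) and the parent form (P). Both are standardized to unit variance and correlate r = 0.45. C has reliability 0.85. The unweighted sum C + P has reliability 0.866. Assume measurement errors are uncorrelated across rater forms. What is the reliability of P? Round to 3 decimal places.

Var(C+P) = 2 + 2·0.45 = 2.900.
True-score variance = ρ_C + ρ_P + 2·0.45, so 0.866 = (0.85 + ρ_P + 0.90) / 2.900.
ρ_P = 0.866·2.900 − 0.85 − 0.90 = 0.761.

0.761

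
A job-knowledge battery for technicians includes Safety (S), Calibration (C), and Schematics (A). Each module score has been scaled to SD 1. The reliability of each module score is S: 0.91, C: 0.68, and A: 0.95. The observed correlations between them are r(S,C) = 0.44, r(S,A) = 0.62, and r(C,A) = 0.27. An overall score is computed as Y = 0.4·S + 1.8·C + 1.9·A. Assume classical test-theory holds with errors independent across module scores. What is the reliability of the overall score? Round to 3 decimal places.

0.882

Var(Y) = 0.4² + 1.8² + 1.9² + 2·[0.72·0.44 + 0.76·0.62 + 3.42·0.27] = 7.01 + 3.4228 = 10.4328.
Because errors are independent across components, Cov(Tᵢ,Tⱼ) = Cov(Xᵢ,Xⱼ); the off-diagonal part of the true-score variance is the same as above.
True-score variance = [0.4²·0.91 + 1.8²·0.68 + 1.9²·0.95] + 3.4228 = 5.7783 + 3.4228 = 9.2011.
Reliability = 9.2011 / 10.4328 = 0.882.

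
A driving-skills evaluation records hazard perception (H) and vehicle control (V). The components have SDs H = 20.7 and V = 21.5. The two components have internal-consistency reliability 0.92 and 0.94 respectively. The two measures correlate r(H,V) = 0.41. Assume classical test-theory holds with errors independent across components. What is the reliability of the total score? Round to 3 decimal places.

0.951

Var(H+V) = 20.7² + 21.5² + 2·[20.7·21.5·0.41] = 890.74 + 364.941 = 1255.68.
With uncorrelated errors the cross-covariances are all true-score covariance, so they carry over unchanged; only the diagonal terms shrink to ρᵢσᵢ².
True-score variance = [20.7²·0.92 + 21.5²·0.94] + 364.941 = 828.726 + 364.941 = 1193.67.
Reliability = 1193.67 / 1255.68 = 0.951.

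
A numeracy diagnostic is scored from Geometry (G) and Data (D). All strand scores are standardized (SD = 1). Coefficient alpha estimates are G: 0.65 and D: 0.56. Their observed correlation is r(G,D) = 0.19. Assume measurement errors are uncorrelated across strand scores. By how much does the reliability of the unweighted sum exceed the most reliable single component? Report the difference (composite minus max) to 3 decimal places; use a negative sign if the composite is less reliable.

Var(sum) = 2 + 0.38 = 2.38; true-score variance = 1.21 + 0.38 = 1.59; composite reliability = 0.6681.
Max component reliability = 0.6500.
Difference = 0.6681 − 0.6500 = 0.018.

0.018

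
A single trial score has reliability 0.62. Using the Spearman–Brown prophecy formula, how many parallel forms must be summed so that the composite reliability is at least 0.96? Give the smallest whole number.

15

k ≥ ρ*(1−ρ₁)/(ρ₁(1−ρ*)) = 0.96·0.38 / (0.62·0.04) = 14.710.
Smallest integer k = 15.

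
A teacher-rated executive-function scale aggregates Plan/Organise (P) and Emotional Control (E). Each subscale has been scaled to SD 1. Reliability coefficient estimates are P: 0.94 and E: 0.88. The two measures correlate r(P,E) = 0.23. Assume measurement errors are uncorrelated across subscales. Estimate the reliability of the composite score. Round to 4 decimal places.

0.9268

Var(P+E) = 2 + 2·[0.23] = 2 + 0.46 = 2.46.
Under uncorrelated errors the observed covariances equal the true-score covariances, so only the own-variance terms attenuate.
True-score variance = [0.94 + 0.88] + 0.46 = 1.82 + 0.46 = 2.28.
Reliability = 2.28 / 2.46 = 0.9268.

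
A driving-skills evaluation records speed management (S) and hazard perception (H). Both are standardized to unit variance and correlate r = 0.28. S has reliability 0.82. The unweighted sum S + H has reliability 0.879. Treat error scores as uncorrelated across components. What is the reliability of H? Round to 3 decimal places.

Var(S+H) = 2 + 2·0.28 = 2.560.
True-score variance = ρ_S + ρ_H + 2·0.28, so 0.879 = (0.82 + ρ_H + 0.56) / 2.560.
ρ_H = 0.879·2.560 − 0.82 − 0.56 = 0.870.

0.870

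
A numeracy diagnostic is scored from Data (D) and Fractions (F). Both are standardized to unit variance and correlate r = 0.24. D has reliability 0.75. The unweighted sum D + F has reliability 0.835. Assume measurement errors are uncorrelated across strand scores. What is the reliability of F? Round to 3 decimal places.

0.841

Var(D+F) = 2 + 2·0.24 = 2.480.
True-score variance = ρ_D + ρ_F + 2·0.24, so 0.835 = (0.75 + ρ_F + 0.48) / 2.480.
ρ_F = 0.835·2.480 − 0.75 − 0.48 = 0.841.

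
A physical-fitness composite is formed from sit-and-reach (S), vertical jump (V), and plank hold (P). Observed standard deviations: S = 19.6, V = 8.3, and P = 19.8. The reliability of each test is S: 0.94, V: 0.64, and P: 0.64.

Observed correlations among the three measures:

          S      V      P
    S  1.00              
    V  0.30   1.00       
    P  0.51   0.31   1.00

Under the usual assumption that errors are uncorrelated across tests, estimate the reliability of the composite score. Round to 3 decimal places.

0.869

Var(S+V+P) = 19.6² + 8.3² + 19.8² + 2·[19.6·8.3·0.30 + 19.6·19.8·0.51 + 8.3·19.8·0.31] = 845.09 + 595.34 = 1440.43.
Under uncorrelated errors the observed covariances equal the true-score covariances, so only the own-variance terms attenuate.
True-score variance = [19.6²·0.94 + 8.3²·0.64 + 19.8²·0.64] + 595.34 = 656.106 + 595.34 = 1251.45.
Reliability = 1251.45 / 1440.43 = 0.869.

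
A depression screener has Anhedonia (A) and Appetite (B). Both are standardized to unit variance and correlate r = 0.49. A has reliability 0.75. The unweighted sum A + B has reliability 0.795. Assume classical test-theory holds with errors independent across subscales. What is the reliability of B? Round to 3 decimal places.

Var(A+B) = 2 + 2·0.49 = 2.980.
True-score variance = ρ_A + ρ_B + 2·0.49, so 0.795 = (0.75 + ρ_B + 0.98) / 2.980.
ρ_B = 0.795·2.980 − 0.75 − 0.98 = 0.639.

0.639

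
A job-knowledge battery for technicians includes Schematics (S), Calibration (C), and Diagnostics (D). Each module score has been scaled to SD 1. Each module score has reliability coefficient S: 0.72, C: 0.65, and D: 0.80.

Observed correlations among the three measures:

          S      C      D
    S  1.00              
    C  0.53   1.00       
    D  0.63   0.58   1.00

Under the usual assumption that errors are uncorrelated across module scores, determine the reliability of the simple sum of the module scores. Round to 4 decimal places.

0.8719

Var(S+C+D) = 3 + 2·[0.53 + 0.63 + 0.58] = 3 + 3.48 = 6.48.
Under uncorrelated errors the observed covariances equal the true-score covariances, so only the own-variance terms attenuate.
True-score variance = [0.72 + 0.65 + 0.80] + 3.48 = 2.17 + 3.48 = 5.65.
Reliability = 5.65 / 6.48 = 0.8719.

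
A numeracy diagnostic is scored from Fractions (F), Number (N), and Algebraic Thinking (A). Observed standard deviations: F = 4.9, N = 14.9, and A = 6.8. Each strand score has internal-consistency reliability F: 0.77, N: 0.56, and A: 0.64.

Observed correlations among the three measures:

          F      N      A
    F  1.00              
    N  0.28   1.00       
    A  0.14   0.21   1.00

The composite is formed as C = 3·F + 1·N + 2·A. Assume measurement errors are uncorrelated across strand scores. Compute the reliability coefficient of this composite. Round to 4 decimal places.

0.7587

Var(C) = 3²·4.9² + 14.9² + 2²·6.8² + 2·[3·4.9·14.9·0.28 + 6·4.9·6.8·0.14 + 2·14.9·6.8·0.21] = 623.06 + 263.743 = 886.803.
With uncorrelated errors the cross-covariances are all true-score covariance, so they carry over unchanged; only the diagonal terms shrink to ρᵢσᵢ².
True-score variance = [3²·4.9²·0.77 + 14.9²·0.56 + 2²·6.8²·0.64] + 263.743 = 409.089 + 263.743 = 672.832.
Reliability = 672.832 / 886.803 = 0.7587.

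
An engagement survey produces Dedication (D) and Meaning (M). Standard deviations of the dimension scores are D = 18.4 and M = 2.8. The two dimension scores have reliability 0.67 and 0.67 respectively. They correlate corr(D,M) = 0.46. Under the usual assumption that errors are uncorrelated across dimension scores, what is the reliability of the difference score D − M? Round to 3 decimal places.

0.618

Var(D−M) = 18.4² + 2.8² − 2·18.4·2.8·0.46 = 346.4 − 47.3984 = 299.002.
With uncorrelated errors the cross-covariances are all true-score covariance, so they carry over unchanged; only the diagonal terms shrink to ρᵢσᵢ².
True-score variance = [18.4²·0.67 + 2.8²·0.67] − 47.3984 = 232.088 − 47.3984 = 184.69.
Reliability = 184.69 / 299.002 = 0.618.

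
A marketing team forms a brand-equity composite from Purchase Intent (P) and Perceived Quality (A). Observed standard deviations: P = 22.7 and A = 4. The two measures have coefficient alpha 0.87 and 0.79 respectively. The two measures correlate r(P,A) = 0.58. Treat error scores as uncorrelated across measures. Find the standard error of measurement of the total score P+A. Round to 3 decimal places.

8.387

Var(total) = 531.29 + 105.328 = 636.618.
True-score variance = 460.942 + 105.328 = 566.27, so reliability = 0.8895.
Error variance = 636.618 − 566.27 = 70.3477; SEM = √70.3477 = 8.387.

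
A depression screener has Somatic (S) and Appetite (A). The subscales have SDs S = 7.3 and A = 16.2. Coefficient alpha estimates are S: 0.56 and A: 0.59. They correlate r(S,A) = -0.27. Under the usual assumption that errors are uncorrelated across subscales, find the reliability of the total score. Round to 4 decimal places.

Var(S+A) = 7.3² + 16.2² + 2·[7.3·16.2·(-0.27)] = 315.73 − 63.8604 = 251.87.
Because errors are independent across components, Cov(Tᵢ,Tⱼ) = Cov(Xᵢ,Xⱼ); the off-diagonal part of the true-score variance is the same as above.
True-score variance = [7.3²·0.56 + 16.2²·0.59] − 63.8604 = 184.682 − 63.8604 = 120.822.
Reliability = 120.822 / 251.87 = 0.4797.

0.4797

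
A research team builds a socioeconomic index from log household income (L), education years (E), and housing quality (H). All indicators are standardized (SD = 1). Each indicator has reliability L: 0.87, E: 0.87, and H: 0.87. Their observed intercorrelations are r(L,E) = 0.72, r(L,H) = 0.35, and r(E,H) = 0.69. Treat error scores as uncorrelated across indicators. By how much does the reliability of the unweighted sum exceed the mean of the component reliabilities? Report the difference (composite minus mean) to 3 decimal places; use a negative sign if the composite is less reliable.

0.070

Var(sum) = 3 + 3.52 = 6.52; true-score variance = 2.61 + 3.52 = 6.13; composite reliability = 0.9402.
Mean component reliability = 0.8700.
Difference = 0.9402 − 0.8700 = 0.070.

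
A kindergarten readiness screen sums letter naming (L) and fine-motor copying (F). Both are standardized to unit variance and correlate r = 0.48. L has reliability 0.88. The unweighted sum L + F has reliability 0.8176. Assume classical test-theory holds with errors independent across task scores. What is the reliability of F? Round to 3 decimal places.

Var(L+F) = 2 + 2·0.48 = 2.960.
True-score variance = ρ_L + ρ_F + 2·0.48, so 0.8176 = (0.88 + ρ_F + 0.96) / 2.960.
ρ_F = 0.8176·2.960 − 0.88 − 0.96 = 0.580.

0.580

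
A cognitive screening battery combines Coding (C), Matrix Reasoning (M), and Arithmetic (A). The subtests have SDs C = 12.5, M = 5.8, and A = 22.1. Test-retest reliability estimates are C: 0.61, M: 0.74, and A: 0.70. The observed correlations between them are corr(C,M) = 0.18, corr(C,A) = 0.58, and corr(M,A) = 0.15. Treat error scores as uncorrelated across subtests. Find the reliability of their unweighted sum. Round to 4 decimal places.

0.7967

Var(C+M+A) = 12.5² + 5.8² + 22.1² + 2·[12.5·5.8·0.18 + 12.5·22.1·0.58 + 5.8·22.1·0.15] = 678.3 + 385.004 = 1063.3.
Because errors are independent across components, Cov(Tᵢ,Tⱼ) = Cov(Xᵢ,Xⱼ); the off-diagonal part of the true-score variance is the same as above.
True-score variance = [12.5²·0.61 + 5.8²·0.74 + 22.1²·0.70] + 385.004 = 462.093 + 385.004 = 847.097.
Reliability = 847.097 / 1063.3 = 0.7967.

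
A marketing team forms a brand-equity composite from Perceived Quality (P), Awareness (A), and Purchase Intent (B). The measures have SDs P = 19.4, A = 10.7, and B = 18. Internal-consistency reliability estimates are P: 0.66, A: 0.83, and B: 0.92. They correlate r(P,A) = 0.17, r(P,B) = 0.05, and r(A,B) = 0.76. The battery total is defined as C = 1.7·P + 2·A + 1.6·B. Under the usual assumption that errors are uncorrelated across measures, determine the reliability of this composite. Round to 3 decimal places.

0.859

Var(C) = 1.7²·19.4² + 2²·10.7² + 1.6²·18² + 2·[3.4·19.4·10.7·0.17 + 2.72·19.4·18·0.05 + 3.2·10.7·18·0.76] = 2375.08 + 1271.75 = 3646.83.
With uncorrelated errors the cross-covariances are all true-score covariance, so they carry over unchanged; only the diagonal terms shrink to ρᵢσᵢ².
True-score variance = [1.7²·19.4²·0.66 + 2²·10.7²·0.83 + 1.6²·18²·0.92] + 1271.75 = 1861.06 + 1271.75 = 3132.81.
Reliability = 3132.81 / 3646.83 = 0.859.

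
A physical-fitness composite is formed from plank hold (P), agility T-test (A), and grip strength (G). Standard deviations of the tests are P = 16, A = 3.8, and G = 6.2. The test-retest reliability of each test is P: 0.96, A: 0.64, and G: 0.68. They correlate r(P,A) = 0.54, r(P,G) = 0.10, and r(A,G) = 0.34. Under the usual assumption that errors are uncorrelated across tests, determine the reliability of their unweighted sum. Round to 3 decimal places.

0.932

Var(P+A+G) = 16² + 3.8² + 6.2² + 2·[16·3.8·0.54 + 16·6.2·0.10 + 3.8·6.2·0.34] = 308.88 + 101.525 = 410.405.
Under uncorrelated errors the observed covariances equal the true-score covariances, so only the own-variance terms attenuate.
True-score variance = [16²·0.96 + 3.8²·0.64 + 6.2²·0.68] + 101.525 = 281.141 + 101.525 = 382.666.
Reliability = 382.666 / 410.405 = 0.932.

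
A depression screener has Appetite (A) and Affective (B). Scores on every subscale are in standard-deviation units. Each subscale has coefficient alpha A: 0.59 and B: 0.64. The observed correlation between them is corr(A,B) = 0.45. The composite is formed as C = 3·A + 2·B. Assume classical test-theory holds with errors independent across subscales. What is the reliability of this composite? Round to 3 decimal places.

0.721

Var(C) = 3² + 2² + 2·[6·0.45] = 13 + 5.4 = 18.4.
Under uncorrelated errors the observed covariances equal the true-score covariances, so only the own-variance terms attenuate.
True-score variance = [3²·0.59 + 2²·0.64] + 5.4 = 7.87 + 5.4 = 13.27.
Reliability = 13.27 / 18.4 = 0.721.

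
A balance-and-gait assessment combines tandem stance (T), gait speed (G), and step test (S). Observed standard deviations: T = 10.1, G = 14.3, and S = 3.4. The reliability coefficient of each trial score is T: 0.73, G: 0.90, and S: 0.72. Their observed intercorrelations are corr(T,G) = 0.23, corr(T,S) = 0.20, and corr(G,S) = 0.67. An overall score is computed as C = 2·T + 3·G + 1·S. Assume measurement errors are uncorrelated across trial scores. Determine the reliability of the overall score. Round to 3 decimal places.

Var(C) = 2²·10.1² + 3²·14.3² + 3.4² + 2·[6·10.1·14.3·0.23 + 2·10.1·3.4·0.20 + 3·14.3·3.4·0.67] = 2260.01 + 621.551 = 2881.56.
With uncorrelated errors the cross-covariances are all true-score covariance, so they carry over unchanged; only the diagonal terms shrink to ρᵢσᵢ².
True-score variance = [2²·10.1²·0.73 + 3²·14.3²·0.90 + 3.4²·0.72] + 621.551 = 1962.56 + 621.551 = 2584.11.
Reliability = 2584.11 / 2881.56 = 0.897.

0.897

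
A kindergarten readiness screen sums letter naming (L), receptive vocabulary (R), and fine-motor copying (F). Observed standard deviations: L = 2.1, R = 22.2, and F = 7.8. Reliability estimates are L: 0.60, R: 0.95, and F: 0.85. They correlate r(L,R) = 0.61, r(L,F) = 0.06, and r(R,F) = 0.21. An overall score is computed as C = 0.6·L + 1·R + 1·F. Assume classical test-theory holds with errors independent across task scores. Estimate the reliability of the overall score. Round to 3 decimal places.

0.948

Var(C) = 0.6²·2.1² + 22.2² + 7.8² + 2·[0.6·2.1·22.2·0.61 + 0.6·2.1·7.8·0.06 + 22.2·7.8·0.21] = 555.268 + 108.032 = 663.3.
With uncorrelated errors the cross-covariances are all true-score covariance, so they carry over unchanged; only the diagonal terms shrink to ρᵢσᵢ².
True-score variance = [0.6²·2.1²·0.60 + 22.2²·0.95 + 7.8²·0.85] + 108.032 = 520.865 + 108.032 = 628.897.
Reliability = 628.897 / 663.3 = 0.948.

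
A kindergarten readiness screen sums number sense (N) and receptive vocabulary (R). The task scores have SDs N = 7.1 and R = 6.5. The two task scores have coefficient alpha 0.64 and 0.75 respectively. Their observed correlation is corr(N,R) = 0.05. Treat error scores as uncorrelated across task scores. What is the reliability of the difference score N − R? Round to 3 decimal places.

0.674

Var(N−R) = 7.1² + 6.5² − 2·7.1·6.5·0.05 = 92.66 − 4.615 = 88.045.
Under uncorrelated errors the observed covariances equal the true-score covariances, so only the own-variance terms attenuate.
True-score variance = [7.1²·0.64 + 6.5²·0.75] − 4.615 = 63.9499 − 4.615 = 59.3349.
Reliability = 59.3349 / 88.045 = 0.674.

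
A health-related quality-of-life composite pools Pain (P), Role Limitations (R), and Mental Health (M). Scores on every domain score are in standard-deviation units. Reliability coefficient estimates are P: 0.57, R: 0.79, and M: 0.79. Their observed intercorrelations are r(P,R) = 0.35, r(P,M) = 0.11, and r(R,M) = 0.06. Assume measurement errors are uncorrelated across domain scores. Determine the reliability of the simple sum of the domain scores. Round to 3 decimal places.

0.790

Var(P+R+M) = 3 + 2·[0.35 + 0.11 + 0.06] = 3 + 1.04 = 4.04.
Because errors are independent across components, Cov(Tᵢ,Tⱼ) = Cov(Xᵢ,Xⱼ); the off-diagonal part of the true-score variance is the same as above.
True-score variance = [0.57 + 0.79 + 0.79] + 1.04 = 2.15 + 1.04 = 3.19.
Reliability = 3.19 / 4.04 = 0.790.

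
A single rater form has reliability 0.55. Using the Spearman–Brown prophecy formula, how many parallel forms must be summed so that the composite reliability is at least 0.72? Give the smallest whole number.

k ≥ ρ*(1−ρ₁)/(ρ₁(1−ρ*)) = 0.72·0.45 / (0.55·0.28) = 2.104.
Smallest integer k = 3.

3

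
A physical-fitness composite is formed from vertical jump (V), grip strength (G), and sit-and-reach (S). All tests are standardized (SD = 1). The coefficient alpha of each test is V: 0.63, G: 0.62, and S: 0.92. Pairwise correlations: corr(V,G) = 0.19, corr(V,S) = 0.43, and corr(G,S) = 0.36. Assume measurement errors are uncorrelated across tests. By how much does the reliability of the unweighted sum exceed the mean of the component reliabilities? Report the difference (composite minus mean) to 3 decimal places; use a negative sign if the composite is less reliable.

0.109

Var(sum) = 3 + 1.96 = 4.96; true-score variance = 2.17 + 1.96 = 4.13; composite reliability = 0.8327.
Mean component reliability = 0.7233.
Difference = 0.8327 − 0.7233 = 0.109.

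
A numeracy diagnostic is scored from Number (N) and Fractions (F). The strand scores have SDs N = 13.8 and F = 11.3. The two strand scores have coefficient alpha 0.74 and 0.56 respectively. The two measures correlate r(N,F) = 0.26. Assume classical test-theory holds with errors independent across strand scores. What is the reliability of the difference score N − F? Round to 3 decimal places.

Var(N−F) = 13.8² + 11.3² − 2·13.8·11.3·0.26 = 318.13 − 81.0888 = 237.041.
Under uncorrelated errors the observed covariances equal the true-score covariances, so only the own-variance terms attenuate.
True-score variance = [13.8²·0.74 + 11.3²·0.56] − 81.0888 = 212.432 − 81.0888 = 131.343.
Reliability = 131.343 / 237.041 = 0.554.

0.554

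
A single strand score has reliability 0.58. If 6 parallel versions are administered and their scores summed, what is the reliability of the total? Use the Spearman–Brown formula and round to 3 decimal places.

0.892

ρ_k = kρ / (1 + (k−1)ρ) = 6·0.58 / (1 + 5·0.58) = 3.480 / 3.900 = 0.892.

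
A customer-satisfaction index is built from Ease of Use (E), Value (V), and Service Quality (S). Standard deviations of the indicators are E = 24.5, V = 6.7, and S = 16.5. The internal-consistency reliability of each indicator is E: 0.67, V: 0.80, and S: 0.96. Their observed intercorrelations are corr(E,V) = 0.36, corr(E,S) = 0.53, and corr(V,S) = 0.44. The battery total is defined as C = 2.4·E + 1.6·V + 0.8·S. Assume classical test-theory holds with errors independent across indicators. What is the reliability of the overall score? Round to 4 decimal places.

0.7725

Var(C) = 2.4²·24.5² + 1.6²·6.7² + 0.8²·16.5² + 2·[3.84·24.5·6.7·0.36 + 1.92·24.5·16.5·0.53 + 1.28·6.7·16.5·0.44] = 3746.6 + 1401.1 = 5147.69.
Under uncorrelated errors the observed covariances equal the true-score covariances, so only the own-variance terms attenuate.
True-score variance = [2.4²·24.5²·0.67 + 1.6²·6.7²·0.80 + 0.8²·16.5²·0.96] + 1401.1 = 2575.69 + 1401.1 = 3976.78.
Reliability = 3976.78 / 5147.69 = 0.7725.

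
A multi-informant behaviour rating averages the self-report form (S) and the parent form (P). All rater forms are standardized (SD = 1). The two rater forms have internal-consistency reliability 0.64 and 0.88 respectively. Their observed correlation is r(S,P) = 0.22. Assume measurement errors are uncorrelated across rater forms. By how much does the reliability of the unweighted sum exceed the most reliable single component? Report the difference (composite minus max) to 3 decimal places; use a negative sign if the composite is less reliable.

Var(sum) = 2 + 0.44 = 2.44; true-score variance = 1.52 + 0.44 = 1.96; composite reliability = 0.8033.
Max component reliability = 0.8800.
Difference = 0.8033 − 0.8800 = -0.077.

-0.077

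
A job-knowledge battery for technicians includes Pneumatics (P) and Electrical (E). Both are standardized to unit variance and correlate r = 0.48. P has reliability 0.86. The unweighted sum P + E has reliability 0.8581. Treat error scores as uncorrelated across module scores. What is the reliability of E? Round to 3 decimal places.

Var(P+E) = 2 + 2·0.48 = 2.960.
True-score variance = ρ_P + ρ_E + 2·0.48, so 0.8581 = (0.86 + ρ_E + 0.96) / 2.960.
ρ_E = 0.8581·2.960 − 0.86 − 0.96 = 0.720.

0.720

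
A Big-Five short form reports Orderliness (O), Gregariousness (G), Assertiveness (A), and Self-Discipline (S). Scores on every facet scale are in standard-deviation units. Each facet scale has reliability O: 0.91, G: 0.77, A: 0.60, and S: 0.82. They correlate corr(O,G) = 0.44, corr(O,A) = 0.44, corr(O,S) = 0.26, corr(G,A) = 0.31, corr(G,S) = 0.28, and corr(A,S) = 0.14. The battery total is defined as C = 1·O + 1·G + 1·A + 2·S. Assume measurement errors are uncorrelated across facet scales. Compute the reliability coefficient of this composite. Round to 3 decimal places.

Var(C) = 1 + 1 + 1 + 2² + 2·[0.44 + 0.44 + 2·0.26 + 0.31 + 2·0.28 + 2·0.14] = 7 + 5.1 = 12.1.
With uncorrelated errors the cross-covariances are all true-score covariance, so they carry over unchanged; only the diagonal terms shrink to ρᵢσᵢ².
True-score variance = [0.91 + 0.77 + 0.60 + 2²·0.82] + 5.1 = 5.56 + 5.1 = 10.66.
Reliability = 10.66 / 12.1 = 0.881.

0.881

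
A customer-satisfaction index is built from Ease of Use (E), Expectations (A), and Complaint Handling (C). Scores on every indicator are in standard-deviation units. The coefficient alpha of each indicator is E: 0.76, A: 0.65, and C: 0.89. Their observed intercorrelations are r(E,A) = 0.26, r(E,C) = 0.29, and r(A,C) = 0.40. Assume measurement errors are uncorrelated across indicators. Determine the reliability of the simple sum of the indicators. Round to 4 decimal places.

Var(E+A+C) = 3 + 2·[0.26 + 0.29 + 0.40] = 3 + 1.9 = 4.9.
Because errors are independent across components, Cov(Tᵢ,Tⱼ) = Cov(Xᵢ,Xⱼ); the off-diagonal part of the true-score variance is the same as above.
True-score variance = [0.76 + 0.65 + 0.89] + 1.9 = 2.3 + 1.9 = 4.2.
Reliability = 4.2 / 4.9 = 0.8571.

0.8571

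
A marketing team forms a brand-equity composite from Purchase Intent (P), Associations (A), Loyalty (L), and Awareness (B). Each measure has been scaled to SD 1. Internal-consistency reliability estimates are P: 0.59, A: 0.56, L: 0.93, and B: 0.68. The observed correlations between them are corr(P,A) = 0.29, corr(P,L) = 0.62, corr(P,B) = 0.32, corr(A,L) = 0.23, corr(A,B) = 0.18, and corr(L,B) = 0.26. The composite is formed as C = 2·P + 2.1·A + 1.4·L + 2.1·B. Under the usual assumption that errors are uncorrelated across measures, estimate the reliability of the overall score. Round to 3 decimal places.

Var(C) = 2² + 2.1² + 1.4² + 2.1² + 2·[4.2·0.29 + 2.8·0.62 + 4.2·0.32 + 2.94·0.23 + 4.41·0.18 + 2.94·0.26] = 14.78 + 13.0648 = 27.8448.
Under uncorrelated errors the observed covariances equal the true-score covariances, so only the own-variance terms attenuate.
True-score variance = [2²·0.59 + 2.1²·0.56 + 1.4²·0.93 + 2.1²·0.68] + 13.0648 = 9.6512 + 13.0648 = 22.716.
Reliability = 22.716 / 27.8448 = 0.816.

0.816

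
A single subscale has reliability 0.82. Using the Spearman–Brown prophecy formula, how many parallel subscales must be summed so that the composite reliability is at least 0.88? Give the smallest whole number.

2

k ≥ ρ*(1−ρ₁)/(ρ₁(1−ρ*)) = 0.88·0.18 / (0.82·0.12) = 1.610.
Smallest integer k = 2.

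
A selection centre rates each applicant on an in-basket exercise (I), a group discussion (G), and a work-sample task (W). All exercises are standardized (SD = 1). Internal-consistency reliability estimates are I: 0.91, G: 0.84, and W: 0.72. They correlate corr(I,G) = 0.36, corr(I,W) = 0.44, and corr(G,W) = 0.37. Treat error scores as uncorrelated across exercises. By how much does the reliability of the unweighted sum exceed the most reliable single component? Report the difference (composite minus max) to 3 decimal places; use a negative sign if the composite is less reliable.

-0.009

Var(sum) = 3 + 2.34 = 5.34; true-score variance = 2.47 + 2.34 = 4.81; composite reliability = 0.9007.
Max component reliability = 0.9100.
Difference = 0.9007 − 0.9100 = -0.009.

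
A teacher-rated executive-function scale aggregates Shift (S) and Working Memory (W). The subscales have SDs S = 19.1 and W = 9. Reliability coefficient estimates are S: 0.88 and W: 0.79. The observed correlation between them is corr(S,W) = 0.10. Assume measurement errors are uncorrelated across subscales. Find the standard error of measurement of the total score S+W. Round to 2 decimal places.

Var(total) = 445.81 + 34.38 = 480.19.
True-score variance = 385.023 + 34.38 = 419.403, so reliability = 0.8734.
Error variance = 480.19 − 419.403 = 60.7872; SEM = √60.7872 = 7.80.

7.80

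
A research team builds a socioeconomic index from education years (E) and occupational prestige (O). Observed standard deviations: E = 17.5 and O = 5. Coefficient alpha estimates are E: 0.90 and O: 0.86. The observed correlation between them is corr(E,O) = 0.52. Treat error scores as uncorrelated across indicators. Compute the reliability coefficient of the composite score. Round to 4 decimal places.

Var(E+O) = 17.5² + 5² + 2·[17.5·5·0.52] = 331.25 + 91 = 422.25.
With uncorrelated errors the cross-covariances are all true-score covariance, so they carry over unchanged; only the diagonal terms shrink to ρᵢσᵢ².
True-score variance = [17.5²·0.90 + 5²·0.86] + 91 = 297.125 + 91 = 388.125.
Reliability = 388.125 / 422.25 = 0.9192.

0.9192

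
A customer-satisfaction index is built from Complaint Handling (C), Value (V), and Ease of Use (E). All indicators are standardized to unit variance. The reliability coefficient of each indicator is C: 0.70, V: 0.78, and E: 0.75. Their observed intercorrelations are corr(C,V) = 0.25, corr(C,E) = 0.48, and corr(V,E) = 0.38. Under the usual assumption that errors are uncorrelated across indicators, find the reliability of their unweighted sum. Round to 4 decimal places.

0.8525

Var(C+V+E) = 3 + 2·[0.25 + 0.48 + 0.38] = 3 + 2.22 = 5.22.
Because errors are independent across components, Cov(Tᵢ,Tⱼ) = Cov(Xᵢ,Xⱼ); the off-diagonal part of the true-score variance is the same as above.
True-score variance = [0.70 + 0.78 + 0.75] + 2.22 = 2.23 + 2.22 = 4.45.
Reliability = 4.45 / 5.22 = 0.8525.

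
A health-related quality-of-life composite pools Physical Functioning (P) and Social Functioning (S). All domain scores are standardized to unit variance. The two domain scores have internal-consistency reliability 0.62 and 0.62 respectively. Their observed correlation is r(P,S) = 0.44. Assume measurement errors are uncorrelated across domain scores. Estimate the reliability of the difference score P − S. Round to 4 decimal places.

0.3214

Var(P−S) = 1 + 1 − 2·0.44 = 2 − 0.88 = 1.12.
Under uncorrelated errors the observed covariances equal the true-score covariances, so only the own-variance terms attenuate.
True-score variance = [0.62 + 0.62] − 0.88 = 1.24 − 0.88 = 0.36.
Reliability = 0.36 / 1.12 = 0.3214.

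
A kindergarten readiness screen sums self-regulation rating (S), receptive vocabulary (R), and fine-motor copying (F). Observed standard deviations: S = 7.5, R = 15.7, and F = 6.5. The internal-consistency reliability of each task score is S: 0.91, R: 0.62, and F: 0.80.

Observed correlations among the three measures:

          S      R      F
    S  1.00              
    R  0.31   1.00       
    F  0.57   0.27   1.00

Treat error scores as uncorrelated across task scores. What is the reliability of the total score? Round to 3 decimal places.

Var(S+R+F) = 7.5² + 15.7² + 6.5² + 2·[7.5·15.7·0.31 + 7.5·6.5·0.57 + 15.7·6.5·0.27] = 344.99 + 183.687 = 528.677.
Because errors are independent across components, Cov(Tᵢ,Tⱼ) = Cov(Xᵢ,Xⱼ); the off-diagonal part of the true-score variance is the same as above.
True-score variance = [7.5²·0.91 + 15.7²·0.62 + 6.5²·0.80] + 183.687 = 237.811 + 183.687 = 421.498.
Reliability = 421.498 / 528.677 = 0.797.

0.797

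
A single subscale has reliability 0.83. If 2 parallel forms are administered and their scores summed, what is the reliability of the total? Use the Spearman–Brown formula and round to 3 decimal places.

ρ_k = kρ / (1 + (k−1)ρ) = 2·0.83 / (1 + 1·0.83) = 1.660 / 1.830 = 0.907.

0.907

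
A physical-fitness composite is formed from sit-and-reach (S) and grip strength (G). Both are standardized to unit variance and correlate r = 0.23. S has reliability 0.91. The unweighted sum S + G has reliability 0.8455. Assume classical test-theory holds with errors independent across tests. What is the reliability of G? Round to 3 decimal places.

0.710

Var(S+G) = 2 + 2·0.23 = 2.460.
True-score variance = ρ_S + ρ_G + 2·0.23, so 0.8455 = (0.91 + ρ_G + 0.46) / 2.460.
ρ_G = 0.8455·2.460 − 0.91 − 0.46 = 0.710.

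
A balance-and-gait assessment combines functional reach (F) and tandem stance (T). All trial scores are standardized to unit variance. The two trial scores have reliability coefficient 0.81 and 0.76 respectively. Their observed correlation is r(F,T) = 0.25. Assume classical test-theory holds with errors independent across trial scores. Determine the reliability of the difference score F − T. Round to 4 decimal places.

Var(F−T) = 1 + 1 − 2·0.25 = 2 − 0.5 = 1.5.
With uncorrelated errors the cross-covariances are all true-score covariance, so they carry over unchanged; only the diagonal terms shrink to ρᵢσᵢ².
True-score variance = [0.81 + 0.76] − 0.5 = 1.57 − 0.5 = 1.07.
Reliability = 1.07 / 1.5 = 0.7133.

0.7133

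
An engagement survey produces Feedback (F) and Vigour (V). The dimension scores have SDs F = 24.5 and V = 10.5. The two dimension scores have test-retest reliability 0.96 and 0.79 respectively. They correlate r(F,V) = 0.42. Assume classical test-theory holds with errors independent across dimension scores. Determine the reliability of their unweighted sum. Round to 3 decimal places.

Var(F+V) = 24.5² + 10.5² + 2·[24.5·10.5·0.42] = 710.5 + 216.09 = 926.59.
Under uncorrelated errors the observed covariances equal the true-score covariances, so only the own-variance terms attenuate.
True-score variance = [24.5²·0.96 + 10.5²·0.79] + 216.09 = 663.337 + 216.09 = 879.428.
Reliability = 879.428 / 926.59 = 0.949.

0.949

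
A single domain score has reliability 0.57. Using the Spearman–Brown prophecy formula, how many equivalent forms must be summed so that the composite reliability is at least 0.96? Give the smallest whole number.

19

k ≥ ρ*(1−ρ₁)/(ρ₁(1−ρ*)) = 0.96·0.43 / (0.57·0.04) = 18.105.
Smallest integer k = 19.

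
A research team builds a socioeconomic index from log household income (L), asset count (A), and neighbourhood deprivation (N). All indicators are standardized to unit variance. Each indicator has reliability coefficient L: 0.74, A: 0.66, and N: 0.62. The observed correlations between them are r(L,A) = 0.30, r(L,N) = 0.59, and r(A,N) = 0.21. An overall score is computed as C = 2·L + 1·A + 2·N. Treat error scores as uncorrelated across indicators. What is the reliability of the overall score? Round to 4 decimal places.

0.8160

Var(C) = 2² + 1 + 2² + 2·[2·0.30 + 4·0.59 + 2·0.21] = 9 + 6.76 = 15.76.
Because errors are independent across components, Cov(Tᵢ,Tⱼ) = Cov(Xᵢ,Xⱼ); the off-diagonal part of the true-score variance is the same as above.
True-score variance = [2²·0.74 + 0.66 + 2²·0.62] + 6.76 = 6.1 + 6.76 = 12.86.
Reliability = 12.86 / 15.76 = 0.8160.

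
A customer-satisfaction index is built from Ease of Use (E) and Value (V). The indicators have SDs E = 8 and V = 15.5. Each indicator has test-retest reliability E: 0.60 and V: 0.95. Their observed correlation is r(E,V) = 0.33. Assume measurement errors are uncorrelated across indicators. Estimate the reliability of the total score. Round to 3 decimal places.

Var(E+V) = 8² + 15.5² + 2·[8·15.5·0.33] = 304.25 + 81.84 = 386.09.
With uncorrelated errors the cross-covariances are all true-score covariance, so they carry over unchanged; only the diagonal terms shrink to ρᵢσᵢ².
True-score variance = [8²·0.60 + 15.5²·0.95] + 81.84 = 266.637 + 81.84 = 348.477.
Reliability = 348.477 / 386.09 = 0.903.

0.903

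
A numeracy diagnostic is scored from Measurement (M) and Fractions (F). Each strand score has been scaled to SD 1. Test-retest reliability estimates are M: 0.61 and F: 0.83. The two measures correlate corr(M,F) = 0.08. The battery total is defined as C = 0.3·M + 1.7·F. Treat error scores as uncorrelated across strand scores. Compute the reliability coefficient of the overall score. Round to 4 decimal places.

0.8281

Var(C) = 0.3² + 1.7² + 2·[0.51·0.08] = 2.98 + 0.0816 = 3.0616.
Under uncorrelated errors the observed covariances equal the true-score covariances, so only the own-variance terms attenuate.
True-score variance = [0.3²·0.61 + 1.7²·0.83] + 0.0816 = 2.4536 + 0.0816 = 2.5352.
Reliability = 2.5352 / 3.0616 = 0.8281.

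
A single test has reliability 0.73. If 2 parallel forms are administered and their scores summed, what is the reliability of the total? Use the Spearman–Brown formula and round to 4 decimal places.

ρ_k = kρ / (1 + (k−1)ρ) = 2·0.73 / (1 + 1·0.73) = 1.460 / 1.730 = 0.8439.

0.8439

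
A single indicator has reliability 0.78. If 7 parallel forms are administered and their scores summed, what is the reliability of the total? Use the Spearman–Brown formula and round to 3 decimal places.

ρ_k = kρ / (1 + (k−1)ρ) = 7·0.78 / (1 + 6·0.78) = 5.460 / 5.680 = 0.961.

0.961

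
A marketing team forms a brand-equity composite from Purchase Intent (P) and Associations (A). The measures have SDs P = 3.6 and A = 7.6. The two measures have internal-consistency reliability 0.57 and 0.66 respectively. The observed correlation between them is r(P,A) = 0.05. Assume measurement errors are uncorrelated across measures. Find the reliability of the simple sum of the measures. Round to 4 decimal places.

0.6568

Var(P+A) = 3.6² + 7.6² + 2·[3.6·7.6·0.05] = 70.72 + 2.736 = 73.456.
With uncorrelated errors the cross-covariances are all true-score covariance, so they carry over unchanged; only the diagonal terms shrink to ρᵢσᵢ².
True-score variance = [3.6²·0.57 + 7.6²·0.66] + 2.736 = 45.5088 + 2.736 = 48.2448.
Reliability = 48.2448 / 73.456 = 0.6568.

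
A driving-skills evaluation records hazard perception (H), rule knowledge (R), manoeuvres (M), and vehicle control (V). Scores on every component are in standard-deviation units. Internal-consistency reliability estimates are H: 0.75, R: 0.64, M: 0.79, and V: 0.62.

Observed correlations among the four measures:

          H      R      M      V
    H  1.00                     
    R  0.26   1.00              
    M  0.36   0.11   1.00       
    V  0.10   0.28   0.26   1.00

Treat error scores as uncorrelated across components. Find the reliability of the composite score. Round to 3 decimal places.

Var(H+R+M+V) = 4 + 2·[0.26 + 0.36 + 0.10 + 0.11 + 0.28 + 0.26] = 4 + 2.74 = 6.74.
With uncorrelated errors the cross-covariances are all true-score covariance, so they carry over unchanged; only the diagonal terms shrink to ρᵢσᵢ².
True-score variance = [0.75 + 0.64 + 0.79 + 0.62] + 2.74 = 2.8 + 2.74 = 5.54.
Reliability = 5.54 / 6.74 = 0.822.

0.822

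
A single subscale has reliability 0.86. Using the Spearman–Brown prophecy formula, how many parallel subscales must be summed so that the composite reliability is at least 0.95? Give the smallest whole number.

4

k ≥ ρ*(1−ρ₁)/(ρ₁(1−ρ*)) = 0.95·0.14 / (0.86·0.05) = 3.093.
Smallest integer k = 4.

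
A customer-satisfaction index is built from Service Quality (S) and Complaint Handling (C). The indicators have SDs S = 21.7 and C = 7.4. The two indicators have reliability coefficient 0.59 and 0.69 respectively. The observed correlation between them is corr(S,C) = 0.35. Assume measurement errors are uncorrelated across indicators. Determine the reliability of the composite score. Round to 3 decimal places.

0.671

Var(S+C) = 21.7² + 7.4² + 2·[21.7·7.4·0.35] = 525.65 + 112.406 = 638.056.
With uncorrelated errors the cross-covariances are all true-score covariance, so they carry over unchanged; only the diagonal terms shrink to ρᵢσᵢ².
True-score variance = [21.7²·0.59 + 7.4²·0.69] + 112.406 = 315.609 + 112.406 = 428.015.
Reliability = 428.015 / 638.056 = 0.671.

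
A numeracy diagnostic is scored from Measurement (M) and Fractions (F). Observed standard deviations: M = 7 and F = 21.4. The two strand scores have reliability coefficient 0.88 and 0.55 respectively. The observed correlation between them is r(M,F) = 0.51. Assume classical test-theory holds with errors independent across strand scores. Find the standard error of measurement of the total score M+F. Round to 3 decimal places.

14.559

Var(total) = 506.96 + 152.796 = 659.756.
True-score variance = 294.998 + 152.796 = 447.794, so reliability = 0.6787.
Error variance = 659.756 − 447.794 = 211.962; SEM = √211.962 = 14.559.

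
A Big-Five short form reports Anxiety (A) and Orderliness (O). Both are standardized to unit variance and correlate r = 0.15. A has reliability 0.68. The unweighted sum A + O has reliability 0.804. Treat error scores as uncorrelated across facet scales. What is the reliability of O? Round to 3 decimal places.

0.869

Var(A+O) = 2 + 2·0.15 = 2.300.
True-score variance = ρ_A + ρ_O + 2·0.15, so 0.804 = (0.68 + ρ_O + 0.30) / 2.300.
ρ_O = 0.804·2.300 − 0.68 − 0.30 = 0.869.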